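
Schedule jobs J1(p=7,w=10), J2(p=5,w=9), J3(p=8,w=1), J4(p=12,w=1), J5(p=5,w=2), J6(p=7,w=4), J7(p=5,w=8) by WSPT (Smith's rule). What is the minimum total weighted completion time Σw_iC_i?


WSPT order (by p/w): J2 → J7 → J1 → J6 → J5 → J3 → J4
  J2: C=5, w·C=9×5=45
  J7: C=10, w·C=8×10=80
  J1: C=17, w·C=10×17=170
  J6: C=24, w·C=4×24=96
  J5: C=29, w·C=2×29=58
  J3: C=37, w·C=1×37=37
  J4: C=49, w·C=1×49=49
Σ w·C = 535
= 535


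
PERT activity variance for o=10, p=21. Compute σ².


σ² = ((p - o) / 6)² = (p - o)² / 36
= (21 - 10)² / 36
= 11² / 36
= 121 / 36
= 3.3611


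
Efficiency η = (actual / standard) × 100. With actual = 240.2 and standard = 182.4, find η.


Efficiency = (actual / standard) × 100
= (240.2 / 182.4) × 100
= 131.7%


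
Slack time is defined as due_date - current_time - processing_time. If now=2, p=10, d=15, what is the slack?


Slack = due - current_time - processing
= 15 - 2 - 10
= 3


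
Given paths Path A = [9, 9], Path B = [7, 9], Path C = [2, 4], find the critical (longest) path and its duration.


Path A: 9 + 9 = 18
Path B: 7 + 9 = 16
Path C: 2 + 4 = 6
Critical path = longest = max(18, 16, 6)
= 18 (Path A)


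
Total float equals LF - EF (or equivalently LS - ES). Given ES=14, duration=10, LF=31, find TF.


EF = ES + duration = 14 + 10 = 24
LS = LF - duration = 31 - 10 = 21
Total Float = LF - EF = 31 - 24
(or LS - ES = 21 - 14)
= 7


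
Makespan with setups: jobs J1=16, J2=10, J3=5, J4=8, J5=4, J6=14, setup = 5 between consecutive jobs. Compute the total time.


Makespan = Σ processing + (n-1) × setup
= (16 + 10 + 5 + 8 + 4 + 14) + (6-1)×5
= 57 + 25
= 82 time units


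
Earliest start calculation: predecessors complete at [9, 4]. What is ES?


ES = max of all predecessor completion times
Predecessors: [9, 4]
ES = max(9, 4)
= 9


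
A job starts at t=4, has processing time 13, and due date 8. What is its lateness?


Completion = 4 + 13 = 17
Lateness = C - d = 17 - 8
= 9


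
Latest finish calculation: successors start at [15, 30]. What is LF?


LF = min of all successor start times
Successors start at: [15, 30]
LF = min(15, 30)
= 15


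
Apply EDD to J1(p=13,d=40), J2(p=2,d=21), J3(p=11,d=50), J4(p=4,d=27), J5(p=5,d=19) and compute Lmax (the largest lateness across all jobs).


EDD order: J5 → J2 → J4 → J1 → J3
Completion and lateness:
  J5: C=5, d=19, L=5-19=-14
  J2: C=7, d=21, L=7-21=-14
  J4: C=11, d=27, L=11-27=-16
  J1: C=24, d=40, L=24-40=-16
  J3: C=35, d=50, L=35-50=-15
Lmax = max(-14, -14, -16, -16, -15)
= -14


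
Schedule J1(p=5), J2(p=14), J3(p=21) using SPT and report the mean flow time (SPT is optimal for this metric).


SPT order: J1 → J2 → J3
Completion times:
  J1: C=5
  J2: C=19
  J3: C=40
Sum = 64, n = 3
Mean flow = 64/3
= 21.33


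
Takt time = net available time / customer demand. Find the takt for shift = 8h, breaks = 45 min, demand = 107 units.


Available = 8×60 - 45 = 435 min
Takt time = 435 / 107
= 4.07 min/unit


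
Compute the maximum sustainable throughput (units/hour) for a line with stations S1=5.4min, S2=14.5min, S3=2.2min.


Bottleneck = longest station time
Station times: [5.4, 14.5, 2.2]
Max = 14.5 min
Rate = 60 / 14.5
= 4.14 units/hour (bottleneck: 14.5min)


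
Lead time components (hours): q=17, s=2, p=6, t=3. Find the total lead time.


Lead time = queue + setup + processing + transit
= 17 + 2 + 6 + 3
= 28 hours


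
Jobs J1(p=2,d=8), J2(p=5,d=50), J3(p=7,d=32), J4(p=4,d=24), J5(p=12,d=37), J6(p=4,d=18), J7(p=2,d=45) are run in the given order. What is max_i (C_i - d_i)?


Lateness per job (L = C - d):
  J1: C=2, d=8, L=-6
  J2: C=7, d=50, L=-43
  J3: C=14, d=32, L=-18
  J4: C=18, d=24, L=-6
  J5: C=30, d=37, L=-7
  J6: C=34, d=18, L=16
  J7: C=36, d=45, L=-9
Lmax = max(-6, -43, -18, -6, -7, 16, -9)
= 16


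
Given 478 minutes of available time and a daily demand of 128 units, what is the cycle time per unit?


Cycle time = available time / demand
= 478 / 128
= 3.73 min/unit


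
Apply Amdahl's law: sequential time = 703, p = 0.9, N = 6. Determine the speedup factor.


Amdahl's law: T_p = T × ((1-p) + p/N)
= 703 × ((1-0.9) + 0.9/6)
= 703 × (0.10 + 0.1500)
= 703 × 0.2500
= 175.75
Speedup = 703/175.75
= 4.00×


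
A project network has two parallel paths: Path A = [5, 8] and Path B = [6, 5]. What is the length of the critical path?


Path A: 5 + 8 = 13
Path B: 6 + 5 = 11
Critical path = longest = max(13, 11)
= 13 (Path A)


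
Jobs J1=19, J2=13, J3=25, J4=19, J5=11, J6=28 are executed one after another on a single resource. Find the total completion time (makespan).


Sequential makespan: sum all processing times
= 19 + 13 + 25 + 19 + 11 + 28
= 115 time units


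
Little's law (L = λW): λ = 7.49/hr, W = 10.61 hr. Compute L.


Little's law: L = λ × W
= 7.49 × 10.61
= 79.47


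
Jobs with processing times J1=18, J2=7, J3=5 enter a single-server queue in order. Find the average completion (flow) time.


Completion times:
  J1: completes at 18
  J2: completes at 25
  J3: completes at 30
Sum = 73
Average = 73/3
= 24.33


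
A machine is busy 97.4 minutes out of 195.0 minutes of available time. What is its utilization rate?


Utilization = busy / total × 100
= 97.4 / 195.0 × 100
= 49.9%


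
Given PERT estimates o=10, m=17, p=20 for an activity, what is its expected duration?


te = (o + 4m + p) / 6
= (10 + 4×17 + 20) / 6
= (10 + 68 + 20) / 6
= 98 / 6
= 16.33


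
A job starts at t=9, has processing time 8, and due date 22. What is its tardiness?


Completion = start + processing = 9 + 8 = 17
Tardiness = max(0, C - d) = max(0, 17 - 22)
= max(0, -5)
= 0


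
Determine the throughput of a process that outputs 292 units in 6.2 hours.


Throughput = units / time
= 292 / 6.2
= 47.1 units/hour


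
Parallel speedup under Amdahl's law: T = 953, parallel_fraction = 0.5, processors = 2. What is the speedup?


Amdahl's law: T_p = T × ((1-p) + p/N)
= 953 × ((1-0.5) + 0.5/2)
= 953 × (0.50 + 0.2500)
= 953 × 0.7500
= 714.75
Speedup = 953/714.75
= 1.33×


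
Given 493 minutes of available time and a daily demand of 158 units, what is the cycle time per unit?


Cycle time = available time / demand
= 493 / 158
= 3.12 min/unit


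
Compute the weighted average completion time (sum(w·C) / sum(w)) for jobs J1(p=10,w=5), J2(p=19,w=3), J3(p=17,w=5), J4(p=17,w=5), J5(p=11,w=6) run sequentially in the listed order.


Completion times:
  J1: C=10, w×C=5×10=50
  J2: C=29, w×C=3×29=87
  J3: C=46, w×C=5×46=230
  J4: C=63, w×C=5×63=315
  J5: C=74, w×C=6×74=444
Sum w×C = 1126
Sum w = 24
Weighted avg = 1126/24
= 46.92


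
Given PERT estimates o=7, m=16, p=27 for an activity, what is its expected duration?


te = (o + 4m + p) / 6
= (7 + 4×16 + 27) / 6
= (7 + 64 + 27) / 6
= 98 / 6
= 16.33


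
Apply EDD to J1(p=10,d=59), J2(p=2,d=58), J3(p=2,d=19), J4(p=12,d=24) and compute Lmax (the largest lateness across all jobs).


EDD order: J3 → J4 → J2 → J1
Completion and lateness:
  J3: C=2, d=19, L=2-19=-17
  J4: C=14, d=24, L=14-24=-10
  J2: C=16, d=58, L=16-58=-42
  J1: C=26, d=59, L=26-59=-33
Lmax = max(-17, -10, -42, -33)
= -10


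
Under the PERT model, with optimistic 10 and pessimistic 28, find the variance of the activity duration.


σ² = ((p - o) / 6)² = (p - o)² / 36
= (28 - 10)² / 36
= 18² / 36
= 324 / 36
= 9.0000


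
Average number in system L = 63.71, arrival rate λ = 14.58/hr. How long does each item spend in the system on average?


Little's law: L = λW → W = L / λ
= 63.71 / 14.58
= 4.37 hours


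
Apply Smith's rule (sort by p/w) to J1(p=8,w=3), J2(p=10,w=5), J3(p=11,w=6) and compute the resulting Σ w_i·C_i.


WSPT order (by p/w): J3 → J2 → J1
  J3: C=11, w·C=6×11=66
  J2: C=21, w·C=5×21=105
  J1: C=29, w·C=3×29=87
Σ w·C = 258
= 258


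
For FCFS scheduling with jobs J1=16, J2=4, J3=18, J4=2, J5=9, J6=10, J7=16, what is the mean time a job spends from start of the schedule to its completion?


Completion times:
  J1: completes at 16
  J2: completes at 20
  J3: completes at 38
  J4: completes at 40
  J5: completes at 49
  J6: completes at 59
  J7: completes at 75
Sum = 297
Average = 297/7
= 42.43


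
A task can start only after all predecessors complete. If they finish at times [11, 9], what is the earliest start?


ES = max of all predecessor completion times
Predecessors: [11, 9]
ES = max(11, 9)
= 11


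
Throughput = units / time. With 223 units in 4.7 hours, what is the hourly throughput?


Throughput = units / time
= 223 / 4.7
= 47.4 units/hour


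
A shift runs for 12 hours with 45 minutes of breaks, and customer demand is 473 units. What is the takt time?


Available = 12×60 - 45 = 675 min
Takt time = 675 / 473
= 1.43 min/unit


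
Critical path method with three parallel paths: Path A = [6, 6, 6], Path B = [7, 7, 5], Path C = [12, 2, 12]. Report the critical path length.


Path A: 6 + 6 + 6 = 18
Path B: 7 + 7 + 5 = 19
Path C: 12 + 2 + 12 = 26
Critical path = longest = max(18, 19, 26)
= 26 (Path C)


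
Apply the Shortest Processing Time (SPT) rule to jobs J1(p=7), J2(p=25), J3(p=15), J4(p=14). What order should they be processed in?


SPT: sort by shortest processing time
  J1: p=7
  J4: p=14
  J3: p=15
  J2: p=25
Order: J1 → J4 → J3 → J2


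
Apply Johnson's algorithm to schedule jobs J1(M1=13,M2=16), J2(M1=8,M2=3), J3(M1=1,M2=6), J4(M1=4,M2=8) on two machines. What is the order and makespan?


Johnson's rule:
Group 1 (M1≤M2, sort by M1): ['J3', 'J4', 'J1']
Group 2 (M1>M2, sort desc M2): ['J2']
Sequence: J3 → J4 → J1 → J2
Makespan calculation:
  J3: M1 done=1, M2 done=7
  J4: M1 done=5, M2 done=15
  J1: M1 done=18, M2 done=34
  J2: M1 done=26, M2 done=37
= Sequence: J3 → J4 → J1 → J2, Makespan: 37


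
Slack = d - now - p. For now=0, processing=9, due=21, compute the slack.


Slack = due - current_time - processing
= 21 - 0 - 9
= 12


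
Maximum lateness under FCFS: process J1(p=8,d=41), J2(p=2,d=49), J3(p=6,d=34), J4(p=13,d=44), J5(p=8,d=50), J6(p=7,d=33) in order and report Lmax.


Lateness per job (L = C - d):
  J1: C=8, d=41, L=-33
  J2: C=10, d=49, L=-39
  J3: C=16, d=34, L=-18
  J4: C=29, d=44, L=-15
  J5: C=37, d=50, L=-13
  J6: C=44, d=33, L=11
Lmax = max(-33, -39, -18, -15, -13, 11)
= 11


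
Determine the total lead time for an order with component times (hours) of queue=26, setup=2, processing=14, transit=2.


Lead time = queue + setup + processing + transit
= 26 + 2 + 14 + 2
= 44 hours


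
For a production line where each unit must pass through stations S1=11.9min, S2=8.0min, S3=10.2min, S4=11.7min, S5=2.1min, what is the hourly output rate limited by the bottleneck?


Bottleneck = longest station time
Station times: [11.9, 8.0, 10.2, 11.7, 2.1]
Max = 11.9 min
Rate = 60 / 11.9
= 5.04 units/hour (bottleneck: 11.9min)


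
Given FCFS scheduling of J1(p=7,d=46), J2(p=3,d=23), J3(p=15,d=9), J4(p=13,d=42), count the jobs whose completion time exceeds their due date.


Completion vs due date:
  J1: C=7, d=46 → on time
  J2: C=10, d=23 → on time
  J3: C=25, d=9 → TARDY
  J4: C=38, d=42 → on time
Tardy jobs: J3
Count = 1


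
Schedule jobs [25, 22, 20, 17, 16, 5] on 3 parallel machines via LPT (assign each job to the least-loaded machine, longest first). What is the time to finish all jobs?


Jobs (LPT sorted): [25, 22, 20, 17, 16, 5]
Machines: 3
  J=25 → Machine 1 (load: 0+25=25)
  J=22 → Machine 2 (load: 0+22=22)
  J=20 → Machine 3 (load: 0+20=20)
  J=17 → Machine 3 (load: 20+17=37)
  J=16 → Machine 2 (load: 22+16=38)
  J=5 → Machine 1 (load: 25+5=30)
Machine loads: [30, 38, 37]
Makespan = max = 38 time units


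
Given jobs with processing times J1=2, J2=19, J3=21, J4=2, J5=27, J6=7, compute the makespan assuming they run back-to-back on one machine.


Sequential makespan: sum all processing times
= 2 + 19 + 21 + 2 + 27 + 7
= 78 time units


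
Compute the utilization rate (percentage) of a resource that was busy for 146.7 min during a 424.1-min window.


Utilization = busy / total × 100
= 146.7 / 424.1 × 100
= 34.6%


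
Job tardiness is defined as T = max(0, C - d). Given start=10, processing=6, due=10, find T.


Completion = start + processing = 10 + 6 = 16
Tardiness = max(0, C - d) = max(0, 16 - 10)
= max(0, 6)
= 6


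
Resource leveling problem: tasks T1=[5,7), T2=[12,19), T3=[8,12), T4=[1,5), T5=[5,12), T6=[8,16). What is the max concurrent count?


Check each time point for overlaps:
  t=8: 3 tasks active (T3, T5, T6)
Max concurrent = 3


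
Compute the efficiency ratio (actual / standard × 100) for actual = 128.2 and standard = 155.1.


Efficiency = (actual / standard) × 100
= (128.2 / 155.1) × 100
= 82.7%


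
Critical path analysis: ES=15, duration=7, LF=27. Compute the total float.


EF = ES + duration = 15 + 7 = 22
LS = LF - duration = 27 - 7 = 20
Total Float = LF - EF = 27 - 22
(or LS - ES = 20 - 15)
= 5


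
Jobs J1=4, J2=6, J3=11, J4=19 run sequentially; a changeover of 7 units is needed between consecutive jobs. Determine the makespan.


Makespan = Σ processing + (n-1) × setup
= (4 + 6 + 11 + 19) + (4-1)×7
= 40 + 21
= 61 time units


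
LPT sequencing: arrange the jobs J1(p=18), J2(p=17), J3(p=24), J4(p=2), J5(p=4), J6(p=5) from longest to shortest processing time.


LPT: sort by longest processing time first
  J3: p=24
  J1: p=18
  J2: p=17
  J6: p=5
  J5: p=4
  J4: p=2
Order: J3 → J1 → J2 → J6 → J5 → J4


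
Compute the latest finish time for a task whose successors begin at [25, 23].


LF = min of all successor start times
Successors start at: [25, 23]
LF = min(25, 23)
= 23


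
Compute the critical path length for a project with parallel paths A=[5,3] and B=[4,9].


Path A: 5 + 3 = 8
Path B: 4 + 9 = 13
Critical path = longest = max(8, 13)
= 13 (Path B)


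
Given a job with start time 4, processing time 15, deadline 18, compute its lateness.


Completion = 4 + 15 = 19
Lateness = C - d = 19 - 18
= 1


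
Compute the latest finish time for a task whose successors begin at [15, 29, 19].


LF = min of all successor start times
Successors start at: [15, 29, 19]
LF = min(15, 29, 19)
= 15


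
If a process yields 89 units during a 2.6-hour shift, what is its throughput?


Throughput = units / time
= 89 / 2.6
= 34.2 units/hour


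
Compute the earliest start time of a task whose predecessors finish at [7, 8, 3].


ES = max of all predecessor completion times
Predecessors: [7, 8, 3]
ES = max(7, 8, 3)
= 8


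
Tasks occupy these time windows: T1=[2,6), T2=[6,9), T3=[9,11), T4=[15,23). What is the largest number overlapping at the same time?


Check each time point for overlaps:
  t=2: 1 tasks active (T1)
Max concurrent = 1


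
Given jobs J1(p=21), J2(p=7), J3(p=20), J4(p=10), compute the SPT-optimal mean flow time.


SPT order: J2 → J4 → J3 → J1
Completion times:
  J2: C=7
  J4: C=17
  J3: C=37
  J1: C=58
Sum = 119, n = 4
Mean flow = 119/4
= 29.75


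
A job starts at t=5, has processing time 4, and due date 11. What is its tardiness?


Completion = start + processing = 5 + 4 = 9
Tardiness = max(0, C - d) = max(0, 9 - 11)
= max(0, -2)
= 0


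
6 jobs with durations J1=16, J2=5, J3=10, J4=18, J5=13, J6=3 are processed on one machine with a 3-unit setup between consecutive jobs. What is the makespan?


Makespan = Σ processing + (n-1) × setup
= (16 + 5 + 10 + 18 + 13 + 3) + (6-1)×3
= 65 + 15
= 80 time units


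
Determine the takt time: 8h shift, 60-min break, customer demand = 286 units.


Available = 8×60 - 60 = 420 min
Takt time = 420 / 286
= 1.47 min/unit


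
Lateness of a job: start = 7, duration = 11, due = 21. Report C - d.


Completion = 7 + 11 = 18
Lateness = C - d = 18 - 21
= -3


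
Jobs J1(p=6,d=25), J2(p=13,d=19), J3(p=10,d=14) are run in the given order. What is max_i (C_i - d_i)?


Lateness per job (L = C - d):
  J1: C=6, d=25, L=-19
  J2: C=19, d=19, L=0
  J3: C=29, d=14, L=15
Lmax = max(-19, 0, 15)
= 15


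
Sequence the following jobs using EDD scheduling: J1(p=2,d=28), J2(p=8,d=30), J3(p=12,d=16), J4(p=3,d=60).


EDD: sort by earliest due date
  J3: d=16, p=12
  J1: d=28, p=2
  J2: d=30, p=8
  J4: d=60, p=3
Order: J3 → J1 → J2 → J4


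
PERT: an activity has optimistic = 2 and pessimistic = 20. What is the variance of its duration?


σ² = ((p - o) / 6)² = (p - o)² / 36
= (20 - 2)² / 36
= 18² / 36
= 324 / 36
= 9.0000


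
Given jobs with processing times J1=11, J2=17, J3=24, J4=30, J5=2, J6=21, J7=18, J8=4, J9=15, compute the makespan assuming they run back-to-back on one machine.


Sequential makespan: sum all processing times
= 11 + 17 + 24 + 30 + 2 + 21 + 18 + 4 + 15
= 142 time units


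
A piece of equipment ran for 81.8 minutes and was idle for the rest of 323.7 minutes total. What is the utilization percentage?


Utilization = busy / total × 100
= 81.8 / 323.7 × 100
= 25.3%


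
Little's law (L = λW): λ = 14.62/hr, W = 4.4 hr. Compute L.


Little's law: L = λ × W
= 14.62 × 4.4
= 64.33


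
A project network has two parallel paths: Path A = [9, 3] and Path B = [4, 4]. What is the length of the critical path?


Path A: 9 + 3 = 12
Path B: 4 + 4 = 8
Critical path = longest = max(12, 8)
= 12 (Path A)


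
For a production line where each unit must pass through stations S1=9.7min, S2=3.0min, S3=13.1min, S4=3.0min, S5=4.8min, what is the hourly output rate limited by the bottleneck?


Bottleneck = longest station time
Station times: [9.7, 3.0, 13.1, 3.0, 4.8]
Max = 13.1 min
Rate = 60 / 13.1
= 4.58 units/hour (bottleneck: 13.1min)


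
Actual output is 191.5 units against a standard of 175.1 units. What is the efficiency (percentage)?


Efficiency = (actual / standard) × 100
= (191.5 / 175.1) × 100
= 109.4%


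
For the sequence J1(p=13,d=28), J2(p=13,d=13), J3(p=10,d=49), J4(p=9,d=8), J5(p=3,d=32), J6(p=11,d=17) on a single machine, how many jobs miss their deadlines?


Completion vs due date:
  J1: C=13, d=28 → on time
  J2: C=26, d=13 → TARDY
  J3: C=36, d=49 → on time
  J4: C=45, d=8 → TARDY
  J5: C=48, d=32 → TARDY
  J6: C=59, d=17 → TARDY
Tardy jobs: J2, J4, J5, J6
Count = 4


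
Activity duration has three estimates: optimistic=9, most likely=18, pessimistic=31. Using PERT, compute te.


te = (o + 4m + p) / 6
= (9 + 4×18 + 31) / 6
= (9 + 72 + 31) / 6
= 112 / 6
= 18.67


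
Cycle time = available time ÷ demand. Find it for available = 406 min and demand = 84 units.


Cycle time = available time / demand
= 406 / 84
= 4.83 min/unit


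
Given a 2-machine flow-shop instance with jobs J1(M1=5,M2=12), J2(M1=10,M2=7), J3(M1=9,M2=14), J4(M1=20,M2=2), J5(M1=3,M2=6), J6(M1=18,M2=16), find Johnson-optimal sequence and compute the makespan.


Johnson's rule:
Group 1 (M1≤M2, sort by M1): ['J5', 'J1', 'J3']
Group 2 (M1>M2, sort desc M2): ['J6', 'J2', 'J4']
Sequence: J5 → J1 → J3 → J6 → J2 → J4
Makespan calculation:
  J5: M1 done=3, M2 done=9
  J1: M1 done=8, M2 done=21
  J3: M1 done=17, M2 done=35
  J6: M1 done=35, M2 done=51
  J2: M1 done=45, M2 done=58
  J4: M1 done=65, M2 done=67
= Sequence: J5 → J1 → J3 → J6 → J2 → J4, Makespan: 67


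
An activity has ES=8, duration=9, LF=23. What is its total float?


EF = ES + duration = 8 + 9 = 17
LS = LF - duration = 23 - 9 = 14
Total Float = LF - EF = 23 - 17
(or LS - ES = 14 - 8)
= 6


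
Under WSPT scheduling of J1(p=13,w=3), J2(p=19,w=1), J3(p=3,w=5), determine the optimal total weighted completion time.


WSPT order (by p/w): J3 → J1 → J2
  J3: C=3, w·C=5×3=15
  J1: C=16, w·C=3×16=48
  J2: C=35, w·C=1×35=35
Σ w·C = 98
= 98


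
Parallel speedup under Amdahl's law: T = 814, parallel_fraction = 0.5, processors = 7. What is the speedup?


Amdahl's law: T_p = T × ((1-p) + p/N)
= 814 × ((1-0.5) + 0.5/7)
= 814 × (0.50 + 0.0714)
= 814 × 0.5714
= 465.14
Speedup = 814/465.14
= 1.75×


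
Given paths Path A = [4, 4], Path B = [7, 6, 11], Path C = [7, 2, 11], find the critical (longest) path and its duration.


Path A: 4 + 4 = 8
Path B: 7 + 6 + 11 = 24
Path C: 7 + 2 + 11 = 20
Critical path = longest = max(8, 24, 20)
= 24 (Path B)


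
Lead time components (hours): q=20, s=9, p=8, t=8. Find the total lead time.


Lead time = queue + setup + processing + transit
= 20 + 9 + 8 + 8
= 45 hours


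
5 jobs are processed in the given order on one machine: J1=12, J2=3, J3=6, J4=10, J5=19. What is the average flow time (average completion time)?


Completion times:
  J1: completes at 12
  J2: completes at 15
  J3: completes at 21
  J4: completes at 31
  J5: completes at 50
Sum = 129
Average = 129/5
= 25.80


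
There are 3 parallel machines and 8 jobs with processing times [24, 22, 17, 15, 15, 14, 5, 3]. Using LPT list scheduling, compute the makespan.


Jobs (LPT sorted): [24, 22, 17, 15, 15, 14, 5, 3]
Machines: 3
  J=24 → Machine 1 (load: 0+24=24)
  J=22 → Machine 2 (load: 0+22=22)
  J=17 → Machine 3 (load: 0+17=17)
  J=15 → Machine 3 (load: 17+15=32)
  J=15 → Machine 2 (load: 22+15=37)
  J=14 → Machine 1 (load: 24+14=38)
  J=5 → Machine 3 (load: 32+5=37)
  J=3 → Machine 2 (load: 37+3=40)
Machine loads: [38, 40, 37]
Makespan = max = 40 time units


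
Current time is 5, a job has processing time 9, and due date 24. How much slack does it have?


Slack = due - current_time - processing
= 24 - 5 - 9
= 10


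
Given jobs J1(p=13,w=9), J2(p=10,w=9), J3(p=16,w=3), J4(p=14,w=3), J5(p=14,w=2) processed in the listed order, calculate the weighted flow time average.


Completion times:
  J1: C=13, w×C=9×13=117
  J2: C=23, w×C=9×23=207
  J3: C=39, w×C=3×39=117
  J4: C=53, w×C=3×53=159
  J5: C=67, w×C=2×67=134
Sum w×C = 734
Sum w = 26
Weighted avg = 734/26
= 28.23


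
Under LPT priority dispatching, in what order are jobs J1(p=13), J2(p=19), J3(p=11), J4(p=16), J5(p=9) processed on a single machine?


LPT: sort by longest processing time first
  J2: p=19
  J4: p=16
  J1: p=13
  J3: p=11
  J5: p=9
Order: J2 → J4 → J1 → J3 → J5


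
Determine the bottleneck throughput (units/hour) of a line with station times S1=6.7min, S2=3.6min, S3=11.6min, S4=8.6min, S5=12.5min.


Bottleneck = longest station time
Station times: [6.7, 3.6, 11.6, 8.6, 12.5]
Max = 12.5 min
Rate = 60 / 12.5
= 4.80 units/hour (bottleneck: 12.5min)


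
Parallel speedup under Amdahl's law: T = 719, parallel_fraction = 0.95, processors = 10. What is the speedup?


Amdahl's law: T_p = T × ((1-p) + p/N)
= 719 × ((1-0.95) + 0.95/10)
= 719 × (0.05 + 0.0950)
= 719 × 0.1450
= 104.26
Speedup = 719/104.26
= 6.90×


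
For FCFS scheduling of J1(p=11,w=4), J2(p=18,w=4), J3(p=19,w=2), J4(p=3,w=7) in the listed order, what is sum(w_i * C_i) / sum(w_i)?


Completion times:
  J1: C=11, w×C=4×11=44
  J2: C=29, w×C=4×29=116
  J3: C=48, w×C=2×48=96
  J4: C=51, w×C=7×51=357
Sum w×C = 613
Sum w = 17
Weighted avg = 613/17
= 36.06


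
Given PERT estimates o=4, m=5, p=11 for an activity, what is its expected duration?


te = (o + 4m + p) / 6
= (4 + 4×5 + 11) / 6
= (4 + 20 + 11) / 6
= 35 / 6
= 5.83


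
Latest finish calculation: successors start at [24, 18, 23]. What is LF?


LF = min of all successor start times
Successors start at: [24, 18, 23]
LF = min(24, 18, 23)
= 18


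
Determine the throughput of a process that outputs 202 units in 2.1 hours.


Throughput = units / time
= 202 / 2.1
= 96.2 units/hour


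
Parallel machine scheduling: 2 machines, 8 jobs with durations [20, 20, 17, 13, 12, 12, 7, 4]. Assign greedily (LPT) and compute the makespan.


Jobs (LPT sorted): [20, 20, 17, 13, 12, 12, 7, 4]
Machines: 2
  J=20 → Machine 1 (load: 0+20=20)
  J=20 → Machine 2 (load: 0+20=20)
  J=17 → Machine 1 (load: 20+17=37)
  J=13 → Machine 2 (load: 20+13=33)
  J=12 → Machine 2 (load: 33+12=45)
  J=12 → Machine 1 (load: 37+12=49)
  J=7 → Machine 2 (load: 45+7=52)
  J=4 → Machine 1 (load: 49+4=53)
Machine loads: [53, 52]
Makespan = max = 53 time units


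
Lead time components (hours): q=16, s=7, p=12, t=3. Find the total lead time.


Lead time = queue + setup + processing + transit
= 16 + 7 + 12 + 3
= 38 hours


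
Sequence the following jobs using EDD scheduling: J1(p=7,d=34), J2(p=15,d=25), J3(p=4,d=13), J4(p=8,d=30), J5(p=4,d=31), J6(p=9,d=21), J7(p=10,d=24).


EDD: sort by earliest due date
  J3: d=13, p=4
  J6: d=21, p=9
  J7: d=24, p=10
  J2: d=25, p=15
  J4: d=30, p=8
  J5: d=31, p=4
  J1: d=34, p=7
Order: J3 → J6 → J7 → J2 → J4 → J5 → J1


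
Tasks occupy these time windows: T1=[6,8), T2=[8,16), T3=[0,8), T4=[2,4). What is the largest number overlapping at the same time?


Check each time point for overlaps:
  t=2: 2 tasks active (T3, T4)
Max concurrent = 2


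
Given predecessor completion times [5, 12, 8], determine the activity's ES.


ES = max of all predecessor completion times
Predecessors: [5, 12, 8]
ES = max(5, 12, 8)
= 12


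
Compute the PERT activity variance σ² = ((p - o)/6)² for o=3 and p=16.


σ² = ((p - o) / 6)² = (p - o)² / 36
= (16 - 3)² / 36
= 13² / 36
= 169 / 36
= 4.6944


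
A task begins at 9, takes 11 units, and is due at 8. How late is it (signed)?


Completion = 9 + 11 = 20
Lateness = C - d = 20 - 8
= 12


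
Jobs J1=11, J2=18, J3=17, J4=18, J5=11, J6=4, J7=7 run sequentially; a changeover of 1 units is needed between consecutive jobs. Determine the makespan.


Makespan = Σ processing + (n-1) × setup
= (11 + 18 + 17 + 18 + 11 + 4 + 7) + (7-1)×1
= 86 + 6
= 92 time units


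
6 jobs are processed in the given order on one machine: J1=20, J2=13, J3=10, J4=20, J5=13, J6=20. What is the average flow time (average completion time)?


Completion times:
  J1: completes at 20
  J2: completes at 33
  J3: completes at 43
  J4: completes at 63
  J5: completes at 76
  J6: completes at 96
Sum = 331
Average = 331/6
= 55.17


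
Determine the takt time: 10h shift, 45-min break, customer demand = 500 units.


Available = 10×60 - 45 = 555 min
Takt time = 555 / 500
= 1.11 min/unit


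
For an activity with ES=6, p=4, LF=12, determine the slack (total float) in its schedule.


EF = ES + duration = 6 + 4 = 10
LS = LF - duration = 12 - 4 = 8
Total Float = LF - EF = 12 - 10
(or LS - ES = 8 - 6)
= 2


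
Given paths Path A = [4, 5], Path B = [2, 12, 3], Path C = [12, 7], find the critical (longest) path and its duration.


Path A: 4 + 5 = 9
Path B: 2 + 12 + 3 = 17
Path C: 12 + 7 = 19
Critical path = longest = max(9, 17, 19)
= 19 (Path C)


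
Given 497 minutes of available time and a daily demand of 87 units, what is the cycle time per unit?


Cycle time = available time / demand
= 497 / 87
= 5.71 min/unit


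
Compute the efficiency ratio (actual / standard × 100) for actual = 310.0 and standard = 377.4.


Efficiency = (actual / standard) × 100
= (310.0 / 377.4) × 100
= 82.1%


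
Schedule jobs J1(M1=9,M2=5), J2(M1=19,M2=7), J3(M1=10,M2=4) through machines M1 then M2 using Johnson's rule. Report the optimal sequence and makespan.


Johnson's rule:
Group 1 (M1≤M2, sort by M1): []
Group 2 (M1>M2, sort desc M2): ['J2', 'J1', 'J3']
Sequence: J2 → J1 → J3
Makespan calculation:
  J2: M1 done=19, M2 done=26
  J1: M1 done=28, M2 done=33
  J3: M1 done=38, M2 done=42
= Sequence: J2 → J1 → J3, Makespan: 42


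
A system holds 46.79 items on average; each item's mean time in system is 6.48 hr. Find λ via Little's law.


Little's law: L = λW → λ = L / W
= 46.79 / 6.48
= 7.22 per hour


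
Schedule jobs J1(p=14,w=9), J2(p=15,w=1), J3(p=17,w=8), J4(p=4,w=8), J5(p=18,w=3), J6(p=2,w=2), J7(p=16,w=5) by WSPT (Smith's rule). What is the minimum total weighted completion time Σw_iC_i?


WSPT order (by p/w): J4 → J6 → J1 → J3 → J7 → J5 → J2
  J4: C=4, w·C=8×4=32
  J6: C=6, w·C=2×6=12
  J1: C=20, w·C=9×20=180
  J3: C=37, w·C=8×37=296
  J7: C=53, w·C=5×53=265
  J5: C=71, w·C=3×71=213
  J2: C=86, w·C=1×86=86
Σ w·C = 1084
= 1084


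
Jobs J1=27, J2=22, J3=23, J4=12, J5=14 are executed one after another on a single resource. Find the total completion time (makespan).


Sequential makespan: sum all processing times
= 27 + 22 + 23 + 12 + 14
= 98 time units


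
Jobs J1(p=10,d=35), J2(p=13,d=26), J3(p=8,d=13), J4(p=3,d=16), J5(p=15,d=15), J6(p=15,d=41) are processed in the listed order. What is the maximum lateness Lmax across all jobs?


Lateness per job (L = C - d):
  J1: C=10, d=35, L=-25
  J2: C=23, d=26, L=-3
  J3: C=31, d=13, L=18
  J4: C=34, d=16, L=18
  J5: C=49, d=15, L=34
  J6: C=64, d=41, L=23
Lmax = max(-25, -3, 18, 18, 34, 23)
= 34


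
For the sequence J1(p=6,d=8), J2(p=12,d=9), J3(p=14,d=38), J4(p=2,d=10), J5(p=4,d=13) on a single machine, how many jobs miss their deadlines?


Completion vs due date:
  J1: C=6, d=8 → on time
  J2: C=18, d=9 → TARDY
  J3: C=32, d=38 → on time
  J4: C=34, d=10 → TARDY
  J5: C=38, d=13 → TARDY
Tardy jobs: J2, J4, J5
Count = 3


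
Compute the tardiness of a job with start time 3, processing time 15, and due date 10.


Completion = start + processing = 3 + 15 = 18
Tardiness = max(0, C - d) = max(0, 18 - 10)
= max(0, 8)
= 8


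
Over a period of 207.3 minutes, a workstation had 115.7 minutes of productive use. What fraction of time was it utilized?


Utilization = busy / total × 100
= 115.7 / 207.3 × 100
= 55.8%


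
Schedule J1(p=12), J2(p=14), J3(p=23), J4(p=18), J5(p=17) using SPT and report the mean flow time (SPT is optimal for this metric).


SPT order: J1 → J2 → J5 → J4 → J3
Completion times:
  J1: C=12
  J2: C=26
  J5: C=43
  J4: C=61
  J3: C=84
Sum = 226, n = 5
Mean flow = 226/5
= 45.20


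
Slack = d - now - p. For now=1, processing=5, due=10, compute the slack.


Slack = due - current_time - processing
= 10 - 1 - 5
= 4


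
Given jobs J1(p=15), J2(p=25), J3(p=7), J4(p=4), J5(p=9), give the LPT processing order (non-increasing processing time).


LPT: sort by longest processing time first
  J2: p=25
  J1: p=15
  J5: p=9
  J3: p=7
  J4: p=4
Order: J2 → J1 → J5 → J3 → J4


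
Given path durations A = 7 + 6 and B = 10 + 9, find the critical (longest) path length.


Path A: 7 + 6 = 13
Path B: 10 + 9 = 19
Critical path = longest = max(13, 19)
= 19 (Path B)


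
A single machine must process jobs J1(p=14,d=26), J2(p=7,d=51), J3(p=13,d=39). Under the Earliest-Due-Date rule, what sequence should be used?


EDD: sort by earliest due date
  J1: d=26, p=14
  J3: d=39, p=13
  J2: d=51, p=7
Order: J1 → J3 → J2


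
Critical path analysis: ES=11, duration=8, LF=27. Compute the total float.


EF = ES + duration = 11 + 8 = 19
LS = LF - duration = 27 - 8 = 19
Total Float = LF - EF = 27 - 19
(or LS - ES = 19 - 11)
= 8


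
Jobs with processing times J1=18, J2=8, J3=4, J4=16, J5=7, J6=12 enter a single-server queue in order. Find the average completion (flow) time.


Completion times:
  J1: completes at 18
  J2: completes at 26
  J3: completes at 30
  J4: completes at 46
  J5: completes at 53
  J6: completes at 65
Sum = 238
Average = 238/6
= 39.67


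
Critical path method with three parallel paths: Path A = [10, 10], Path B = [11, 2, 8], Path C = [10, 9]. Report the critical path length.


Path A: 10 + 10 = 20
Path B: 11 + 2 + 8 = 21
Path C: 10 + 9 = 19
Critical path = longest = max(20, 21, 19)
= 21 (Path B)


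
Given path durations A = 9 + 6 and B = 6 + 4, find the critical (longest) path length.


Path A: 9 + 6 = 15
Path B: 6 + 4 = 10
Critical path = longest = max(15, 10)
= 15 (Path A)


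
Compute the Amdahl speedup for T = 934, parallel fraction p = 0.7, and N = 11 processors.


Amdahl's law: T_p = T × ((1-p) + p/N)
= 934 × ((1-0.7) + 0.7/11)
= 934 × (0.30 + 0.0636)
= 934 × 0.3636
= 339.64
Speedup = 934/339.64
= 2.75×


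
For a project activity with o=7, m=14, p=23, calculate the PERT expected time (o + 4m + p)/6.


te = (o + 4m + p) / 6
= (7 + 4×14 + 23) / 6
= (7 + 56 + 23) / 6
= 86 / 6
= 14.33


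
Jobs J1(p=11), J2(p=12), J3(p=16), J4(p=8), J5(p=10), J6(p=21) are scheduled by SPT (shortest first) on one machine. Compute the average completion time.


SPT order: J4 → J5 → J1 → J2 → J3 → J6
Completion times:
  J4: C=8
  J5: C=18
  J1: C=29
  J2: C=41
  J3: C=57
  J6: C=78
Sum = 231, n = 6
Mean flow = 231/6
= 38.50


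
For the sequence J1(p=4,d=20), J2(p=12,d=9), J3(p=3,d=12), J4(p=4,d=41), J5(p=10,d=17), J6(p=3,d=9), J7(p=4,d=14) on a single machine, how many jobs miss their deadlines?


Completion vs due date:
  J1: C=4, d=20 → on time
  J2: C=16, d=9 → TARDY
  J3: C=19, d=12 → TARDY
  J4: C=23, d=41 → on time
  J5: C=33, d=17 → TARDY
  J6: C=36, d=9 → TARDY
  J7: C=40, d=14 → TARDY
Tardy jobs: J2, J3, J5, J6, J7
Count = 5


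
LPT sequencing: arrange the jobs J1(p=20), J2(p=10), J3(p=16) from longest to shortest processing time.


LPT: sort by longest processing time first
  J1: p=20
  J3: p=16
  J2: p=10
Order: J1 → J3 → J2


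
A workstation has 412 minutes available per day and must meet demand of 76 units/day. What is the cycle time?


Cycle time = available time / demand
= 412 / 76
= 5.42 min/unit


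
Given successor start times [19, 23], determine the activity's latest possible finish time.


LF = min of all successor start times
Successors start at: [19, 23]
LF = min(19, 23)
= 19


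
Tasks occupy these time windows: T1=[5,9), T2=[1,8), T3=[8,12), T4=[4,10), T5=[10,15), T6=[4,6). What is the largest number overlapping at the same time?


Check each time point for overlaps:
  t=5: 4 tasks active (T1, T2, T4, T6)
Max concurrent = 4


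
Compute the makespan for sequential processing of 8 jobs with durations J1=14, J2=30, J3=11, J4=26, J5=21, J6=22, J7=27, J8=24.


Sequential makespan: sum all processing times
= 14 + 30 + 11 + 26 + 21 + 22 + 27 + 24
= 175 time units


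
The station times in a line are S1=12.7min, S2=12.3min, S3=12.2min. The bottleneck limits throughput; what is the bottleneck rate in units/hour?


Bottleneck = longest station time
Station times: [12.7, 12.3, 12.2]
Max = 12.7 min
Rate = 60 / 12.7
= 4.72 units/hour (bottleneck: 12.7min)


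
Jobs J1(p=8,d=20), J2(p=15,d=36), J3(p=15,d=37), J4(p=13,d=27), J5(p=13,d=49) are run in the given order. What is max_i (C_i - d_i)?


Lateness per job (L = C - d):
  J1: C=8, d=20, L=-12
  J2: C=23, d=36, L=-13
  J3: C=38, d=37, L=1
  J4: C=51, d=27, L=24
  J5: C=64, d=49, L=15
Lmax = max(-12, -13, 1, 24, 15)
= 24


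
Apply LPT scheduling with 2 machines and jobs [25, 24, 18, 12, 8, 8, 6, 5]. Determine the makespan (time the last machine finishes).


Jobs (LPT sorted): [25, 24, 18, 12, 8, 8, 6, 5]
Machines: 2
  J=25 → Machine 1 (load: 0+25=25)
  J=24 → Machine 2 (load: 0+24=24)
  J=18 → Machine 2 (load: 24+18=42)
  J=12 → Machine 1 (load: 25+12=37)
  J=8 → Machine 1 (load: 37+8=45)
  J=8 → Machine 2 (load: 42+8=50)
  J=6 → Machine 1 (load: 45+6=51)
  J=5 → Machine 2 (load: 50+5=55)
Machine loads: [51, 55]
Makespan = max = 55 time units


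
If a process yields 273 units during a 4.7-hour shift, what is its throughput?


Throughput = units / time
= 273 / 4.7
= 58.1 units/hour


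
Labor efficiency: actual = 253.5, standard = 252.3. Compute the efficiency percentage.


Efficiency = (actual / standard) × 100
= (253.5 / 252.3) × 100
= 100.5%


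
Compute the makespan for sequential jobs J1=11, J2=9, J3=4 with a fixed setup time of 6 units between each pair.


Makespan = Σ processing + (n-1) × setup
= (11 + 9 + 4) + (3-1)×6
= 24 + 12
= 36 time units


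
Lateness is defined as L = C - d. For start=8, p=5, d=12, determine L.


Completion = 8 + 5 = 13
Lateness = C - d = 13 - 12
= 1


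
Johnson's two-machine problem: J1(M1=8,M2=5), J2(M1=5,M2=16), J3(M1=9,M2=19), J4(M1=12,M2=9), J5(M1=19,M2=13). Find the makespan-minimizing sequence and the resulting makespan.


Johnson's rule:
Group 1 (M1≤M2, sort by M1): ['J2', 'J3']
Group 2 (M1>M2, sort desc M2): ['J5', 'J4', 'J1']
Sequence: J2 → J3 → J5 → J4 → J1
Makespan calculation:
  J2: M1 done=5, M2 done=21
  J3: M1 done=14, M2 done=40
  J5: M1 done=33, M2 done=53
  J4: M1 done=45, M2 done=62
  J1: M1 done=53, M2 done=67
= Sequence: J2 → J3 → J5 → J4 → J1, Makespan: 67


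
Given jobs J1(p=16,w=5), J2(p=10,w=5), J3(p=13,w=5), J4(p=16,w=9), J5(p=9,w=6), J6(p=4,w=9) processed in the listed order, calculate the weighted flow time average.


Completion times:
  J1: C=16, w×C=5×16=80
  J2: C=26, w×C=5×26=130
  J3: C=39, w×C=5×39=195
  J4: C=55, w×C=9×55=495
  J5: C=64, w×C=6×64=384
  J6: C=68, w×C=9×68=612
Sum w×C = 1896
Sum w = 39
Weighted avg = 1896/39
= 48.62


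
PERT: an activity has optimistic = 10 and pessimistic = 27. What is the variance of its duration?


σ² = ((p - o) / 6)² = (p - o)² / 36
= (27 - 10)² / 36
= 17² / 36
= 289 / 36
= 8.0278


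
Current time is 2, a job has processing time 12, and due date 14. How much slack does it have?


Slack = due - current_time - processing
= 14 - 2 - 12
= 0


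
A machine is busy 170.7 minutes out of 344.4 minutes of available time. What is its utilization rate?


Utilization = busy / total × 100
= 170.7 / 344.4 × 100
= 49.6%


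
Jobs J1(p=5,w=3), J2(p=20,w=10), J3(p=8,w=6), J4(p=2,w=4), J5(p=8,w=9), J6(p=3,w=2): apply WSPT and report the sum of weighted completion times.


WSPT order (by p/w): J4 → J5 → J3 → J6 → J1 → J2
  J4: C=2, w·C=4×2=8
  J5: C=10, w·C=9×10=90
  J3: C=18, w·C=6×18=108
  J6: C=21, w·C=2×21=42
  J1: C=26, w·C=3×26=78
  J2: C=46, w·C=10×46=460
Σ w·C = 786
= 786


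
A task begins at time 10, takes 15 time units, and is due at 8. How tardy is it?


Completion = start + processing = 10 + 15 = 25
Tardiness = max(0, C - d) = max(0, 25 - 8)
= max(0, 17)
= 17


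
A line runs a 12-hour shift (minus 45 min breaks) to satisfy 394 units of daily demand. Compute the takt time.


Available = 12×60 - 45 = 675 min
Takt time = 675 / 394
= 1.71 min/unit


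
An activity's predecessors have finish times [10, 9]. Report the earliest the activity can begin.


ES = max of all predecessor completion times
Predecessors: [10, 9]
ES = max(10, 9)
= 10


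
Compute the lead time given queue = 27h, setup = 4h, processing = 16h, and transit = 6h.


Lead time = queue + setup + processing + transit
= 27 + 4 + 16 + 6
= 53 hours


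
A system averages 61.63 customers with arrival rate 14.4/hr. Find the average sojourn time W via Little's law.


Little's law: L = λW → W = L / λ
= 61.63 / 14.4
= 4.28 hours


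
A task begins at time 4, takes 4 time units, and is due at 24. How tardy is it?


Completion = start + processing = 4 + 4 = 8
Tardiness = max(0, C - d) = max(0, 8 - 24)
= max(0, -16)
= 0


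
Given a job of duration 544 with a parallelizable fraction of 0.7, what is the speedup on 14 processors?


Amdahl's law: T_p = T × ((1-p) + p/N)
= 544 × ((1-0.7) + 0.7/14)
= 544 × (0.30 + 0.0500)
= 544 × 0.3500
= 190.40
Speedup = 544/190.40
= 2.86×


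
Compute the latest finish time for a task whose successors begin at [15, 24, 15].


LF = min of all successor start times
Successors start at: [15, 24, 15]
LF = min(15, 24, 15)
= 15


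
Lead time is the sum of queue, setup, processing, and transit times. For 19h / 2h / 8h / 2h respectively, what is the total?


Lead time = queue + setup + processing + transit
= 19 + 2 + 8 + 2
= 31 hours


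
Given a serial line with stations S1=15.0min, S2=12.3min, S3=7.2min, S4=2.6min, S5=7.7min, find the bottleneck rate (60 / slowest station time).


Bottleneck = longest station time
Station times: [15.0, 12.3, 7.2, 2.6, 7.7]
Max = 15.0 min
Rate = 60 / 15.0
= 4.00 units/hour (bottleneck: 15.0min)
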